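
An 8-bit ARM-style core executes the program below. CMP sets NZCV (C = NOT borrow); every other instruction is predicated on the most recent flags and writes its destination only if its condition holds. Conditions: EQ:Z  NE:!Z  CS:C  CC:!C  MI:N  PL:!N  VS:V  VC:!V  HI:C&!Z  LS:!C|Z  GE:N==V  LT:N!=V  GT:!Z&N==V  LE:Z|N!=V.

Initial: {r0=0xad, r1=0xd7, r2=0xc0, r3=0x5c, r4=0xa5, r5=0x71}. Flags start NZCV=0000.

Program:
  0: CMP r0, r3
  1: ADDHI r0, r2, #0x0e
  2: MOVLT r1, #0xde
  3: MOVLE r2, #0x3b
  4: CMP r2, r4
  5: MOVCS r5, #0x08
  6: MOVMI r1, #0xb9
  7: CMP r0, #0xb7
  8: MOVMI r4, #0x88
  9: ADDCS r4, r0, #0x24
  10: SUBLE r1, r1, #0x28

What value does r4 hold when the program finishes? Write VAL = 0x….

0: ✓ CMP  NZCV=0011
1: ✓ ADDHI  r0←0xce
2: ✓ MOVLT  r1←0xde
3: ✓ MOVLE  r2←0x3b
4: ✓ CMP  NZCV=1001
5: · MOVCS
6: ✓ MOVMI  r1←0xb9
7: ✓ CMP  NZCV=0010
8: · MOVMI
9: ✓ ADDCS  r4←0xf2
10: · SUBLE

VAL = 0xf2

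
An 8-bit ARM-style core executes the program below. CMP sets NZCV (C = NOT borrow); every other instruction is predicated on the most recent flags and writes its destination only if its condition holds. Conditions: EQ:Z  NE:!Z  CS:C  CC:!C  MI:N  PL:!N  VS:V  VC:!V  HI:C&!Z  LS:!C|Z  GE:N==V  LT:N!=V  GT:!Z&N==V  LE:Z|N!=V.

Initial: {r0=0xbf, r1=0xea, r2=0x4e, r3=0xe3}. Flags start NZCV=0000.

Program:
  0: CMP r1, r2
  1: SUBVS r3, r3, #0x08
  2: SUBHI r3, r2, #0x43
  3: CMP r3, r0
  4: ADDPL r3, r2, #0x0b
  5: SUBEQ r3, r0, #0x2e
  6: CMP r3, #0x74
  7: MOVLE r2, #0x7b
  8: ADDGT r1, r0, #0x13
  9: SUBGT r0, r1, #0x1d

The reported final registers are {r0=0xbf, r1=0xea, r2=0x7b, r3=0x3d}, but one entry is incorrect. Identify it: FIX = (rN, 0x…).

FIX = (r3, 0x59)

0: ✓ CMP  NZCV=1010
1: · SUBVS
2: ✓ SUBHI  r3←0x0b
3: ✓ CMP  NZCV=0000
4: ✓ ADDPL  r3←0x59
5: · SUBEQ
6: ✓ CMP  NZCV=1000
7: ✓ MOVLE  r2←0x7b
8: · ADDGT
9: · SUBGT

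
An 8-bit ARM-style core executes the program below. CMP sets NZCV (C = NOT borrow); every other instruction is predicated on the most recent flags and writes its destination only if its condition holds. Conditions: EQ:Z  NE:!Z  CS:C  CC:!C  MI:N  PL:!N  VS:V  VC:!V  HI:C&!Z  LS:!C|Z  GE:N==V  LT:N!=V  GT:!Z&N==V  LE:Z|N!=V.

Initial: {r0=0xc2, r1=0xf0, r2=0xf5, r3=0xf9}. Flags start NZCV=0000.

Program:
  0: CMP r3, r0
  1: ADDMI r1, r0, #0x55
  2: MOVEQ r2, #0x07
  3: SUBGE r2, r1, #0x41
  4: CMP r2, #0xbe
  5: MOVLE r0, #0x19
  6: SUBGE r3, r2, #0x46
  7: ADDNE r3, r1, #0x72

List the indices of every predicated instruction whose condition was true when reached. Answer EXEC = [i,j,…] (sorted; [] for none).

[0] flags=0010 → (cmp)
[1] flags=0010 MI?F → skip
[2] flags=0010 EQ?F → skip
[3] flags=0010 GE?T → r2=0xaf
[4] flags=1000 → (cmp)
[5] flags=1000 LE?T → r0=0x19
[6] flags=1000 GE?F → skip
[7] flags=1000 NE?T → r3=0x62

EXEC = [3,5,7]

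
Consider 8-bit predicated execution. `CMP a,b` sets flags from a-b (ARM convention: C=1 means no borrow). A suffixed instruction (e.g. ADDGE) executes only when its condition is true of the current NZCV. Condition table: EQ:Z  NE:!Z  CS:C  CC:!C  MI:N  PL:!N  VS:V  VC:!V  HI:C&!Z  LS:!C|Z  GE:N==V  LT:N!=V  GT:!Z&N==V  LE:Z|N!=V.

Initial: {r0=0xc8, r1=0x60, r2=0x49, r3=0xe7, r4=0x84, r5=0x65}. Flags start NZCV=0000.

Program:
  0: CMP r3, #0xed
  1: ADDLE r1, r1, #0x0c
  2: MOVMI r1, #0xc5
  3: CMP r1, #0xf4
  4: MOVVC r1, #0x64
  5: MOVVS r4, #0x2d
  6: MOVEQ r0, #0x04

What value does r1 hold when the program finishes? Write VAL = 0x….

0: ✓ CMP  NZCV=1000
1: ✓ ADDLE  r1←0x6c
2: ✓ MOVMI  r1←0xc5
3: ✓ CMP  NZCV=1000
4: ✓ MOVVC  r1←0x64
5: · MOVVS
6: · MOVEQ

VAL = 0x64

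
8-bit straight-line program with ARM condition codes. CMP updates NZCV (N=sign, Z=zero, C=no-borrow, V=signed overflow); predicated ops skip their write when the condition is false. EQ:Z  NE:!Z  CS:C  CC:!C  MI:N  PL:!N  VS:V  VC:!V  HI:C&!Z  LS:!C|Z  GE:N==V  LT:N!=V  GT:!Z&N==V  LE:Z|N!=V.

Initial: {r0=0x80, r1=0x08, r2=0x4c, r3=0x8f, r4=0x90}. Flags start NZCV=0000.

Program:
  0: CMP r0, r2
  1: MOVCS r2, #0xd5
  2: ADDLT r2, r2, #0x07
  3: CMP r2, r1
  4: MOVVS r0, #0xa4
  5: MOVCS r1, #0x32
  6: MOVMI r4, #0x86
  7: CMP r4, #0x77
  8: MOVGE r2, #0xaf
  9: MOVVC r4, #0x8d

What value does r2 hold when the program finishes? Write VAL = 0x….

[0] flags=0011 → (cmp)
[1] flags=0011 CS?T → r2=0xd5
[2] flags=0011 LT?T → r2=0xdc
[3] flags=1010 → (cmp)
[4] flags=1010 VS?F → skip
[5] flags=1010 CS?T → r1=0x32
[6] flags=1010 MI?T → r4=0x86
[7] flags=0011 → (cmp)
[8] flags=0011 GE?F → skip
[9] flags=0011 VC?F → skip

VAL = 0xdc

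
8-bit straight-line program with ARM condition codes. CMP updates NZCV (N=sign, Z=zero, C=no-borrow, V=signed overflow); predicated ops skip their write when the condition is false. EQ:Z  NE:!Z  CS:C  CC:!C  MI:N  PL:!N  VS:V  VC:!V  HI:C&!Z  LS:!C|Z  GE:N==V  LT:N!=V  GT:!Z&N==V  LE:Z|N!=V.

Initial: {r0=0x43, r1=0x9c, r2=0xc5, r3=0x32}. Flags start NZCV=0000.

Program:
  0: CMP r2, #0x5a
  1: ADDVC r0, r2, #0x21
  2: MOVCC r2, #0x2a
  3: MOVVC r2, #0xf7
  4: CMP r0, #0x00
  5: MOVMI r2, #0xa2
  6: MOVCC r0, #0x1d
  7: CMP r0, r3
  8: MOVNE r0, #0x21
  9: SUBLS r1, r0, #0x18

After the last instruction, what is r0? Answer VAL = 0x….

[0] flags=0011 → (cmp)
[1] flags=0011 VC?F → skip
[2] flags=0011 CC?F → skip
[3] flags=0011 VC?F → skip
[4] flags=0010 → (cmp)
[5] flags=0010 MI?F → skip
[6] flags=0010 CC?F → skip
[7] flags=0010 → (cmp)
[8] flags=0010 NE?T → r0=0x21
[9] flags=0010 LS?F → skip

VAL = 0x21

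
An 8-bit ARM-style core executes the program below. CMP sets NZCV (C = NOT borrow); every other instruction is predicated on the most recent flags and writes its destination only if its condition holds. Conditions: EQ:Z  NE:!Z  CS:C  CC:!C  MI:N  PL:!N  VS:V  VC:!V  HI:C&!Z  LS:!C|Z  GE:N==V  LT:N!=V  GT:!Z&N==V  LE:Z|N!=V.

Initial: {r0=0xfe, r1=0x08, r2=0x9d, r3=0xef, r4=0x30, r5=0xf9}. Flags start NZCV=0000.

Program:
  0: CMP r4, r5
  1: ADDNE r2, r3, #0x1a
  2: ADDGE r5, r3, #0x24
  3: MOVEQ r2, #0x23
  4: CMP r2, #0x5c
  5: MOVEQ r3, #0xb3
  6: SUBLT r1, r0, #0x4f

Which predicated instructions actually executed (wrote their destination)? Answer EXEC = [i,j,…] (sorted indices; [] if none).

EXEC = [1,2,6]

0: ✓ CMP  NZCV=0000
1: ✓ ADDNE  r2←0x09
2: ✓ ADDGE  r5←0x13
3: · MOVEQ
4: ✓ CMP  NZCV=1000
5: · MOVEQ
6: ✓ SUBLT  r1←0xaf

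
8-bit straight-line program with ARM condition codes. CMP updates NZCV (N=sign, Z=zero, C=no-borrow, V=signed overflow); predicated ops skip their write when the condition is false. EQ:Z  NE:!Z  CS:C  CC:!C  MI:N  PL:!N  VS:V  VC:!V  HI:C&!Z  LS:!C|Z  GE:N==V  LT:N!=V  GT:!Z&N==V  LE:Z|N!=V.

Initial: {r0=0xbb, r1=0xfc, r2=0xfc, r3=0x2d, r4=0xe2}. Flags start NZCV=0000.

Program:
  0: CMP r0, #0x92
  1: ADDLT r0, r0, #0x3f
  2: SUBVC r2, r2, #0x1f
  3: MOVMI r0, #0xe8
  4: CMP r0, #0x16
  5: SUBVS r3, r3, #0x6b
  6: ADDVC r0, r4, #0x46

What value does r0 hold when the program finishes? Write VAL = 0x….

VAL = 0x28

0: ✓ CMP  NZCV=0010
1: · ADDLT
2: ✓ SUBVC  r2←0xdd
3: · MOVMI
4: ✓ CMP  NZCV=1010
5: · SUBVS
6: ✓ ADDVC  r0←0x28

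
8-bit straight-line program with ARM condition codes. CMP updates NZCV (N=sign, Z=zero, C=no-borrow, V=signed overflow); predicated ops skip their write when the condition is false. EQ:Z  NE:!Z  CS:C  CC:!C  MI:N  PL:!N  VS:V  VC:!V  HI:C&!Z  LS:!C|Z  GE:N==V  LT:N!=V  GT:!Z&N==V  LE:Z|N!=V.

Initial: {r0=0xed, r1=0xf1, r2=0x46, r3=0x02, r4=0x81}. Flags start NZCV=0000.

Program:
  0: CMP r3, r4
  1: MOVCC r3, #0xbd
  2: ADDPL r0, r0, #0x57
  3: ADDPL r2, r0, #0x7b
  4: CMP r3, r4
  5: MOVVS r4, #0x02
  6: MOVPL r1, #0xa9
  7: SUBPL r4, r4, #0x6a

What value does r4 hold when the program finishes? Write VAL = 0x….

[0] flags=1001 → (cmp)
[1] flags=1001 CC?T → r3=0xbd
[2] flags=1001 PL?F → skip
[3] flags=1001 PL?F → skip
[4] flags=0010 → (cmp)
[5] flags=0010 VS?F → skip
[6] flags=0010 PL?T → r1=0xa9
[7] flags=0010 PL?T → r4=0x17

VAL = 0x17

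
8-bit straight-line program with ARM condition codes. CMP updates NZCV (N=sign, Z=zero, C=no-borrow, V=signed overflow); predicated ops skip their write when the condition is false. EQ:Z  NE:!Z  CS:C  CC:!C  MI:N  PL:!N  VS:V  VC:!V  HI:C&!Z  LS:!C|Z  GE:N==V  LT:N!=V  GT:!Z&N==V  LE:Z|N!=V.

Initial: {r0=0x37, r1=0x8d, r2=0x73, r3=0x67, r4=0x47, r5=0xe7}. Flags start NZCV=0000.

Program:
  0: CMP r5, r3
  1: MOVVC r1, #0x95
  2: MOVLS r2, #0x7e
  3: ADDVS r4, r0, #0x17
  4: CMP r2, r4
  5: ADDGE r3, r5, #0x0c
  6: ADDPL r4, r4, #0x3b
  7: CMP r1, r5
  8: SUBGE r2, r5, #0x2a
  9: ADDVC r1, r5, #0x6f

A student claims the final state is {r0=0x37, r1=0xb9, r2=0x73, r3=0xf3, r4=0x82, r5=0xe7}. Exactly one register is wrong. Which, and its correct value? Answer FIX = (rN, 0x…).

FIX = (r1, 0x56)

0: ✓ CMP  NZCV=1010
1: ✓ MOVVC  r1←0x95
2: · MOVLS
3: · ADDVS
4: ✓ CMP  NZCV=0010
5: ✓ ADDGE  r3←0xf3
6: ✓ ADDPL  r4←0x82
7: ✓ CMP  NZCV=1000
8: · SUBGE
9: ✓ ADDVC  r1←0x56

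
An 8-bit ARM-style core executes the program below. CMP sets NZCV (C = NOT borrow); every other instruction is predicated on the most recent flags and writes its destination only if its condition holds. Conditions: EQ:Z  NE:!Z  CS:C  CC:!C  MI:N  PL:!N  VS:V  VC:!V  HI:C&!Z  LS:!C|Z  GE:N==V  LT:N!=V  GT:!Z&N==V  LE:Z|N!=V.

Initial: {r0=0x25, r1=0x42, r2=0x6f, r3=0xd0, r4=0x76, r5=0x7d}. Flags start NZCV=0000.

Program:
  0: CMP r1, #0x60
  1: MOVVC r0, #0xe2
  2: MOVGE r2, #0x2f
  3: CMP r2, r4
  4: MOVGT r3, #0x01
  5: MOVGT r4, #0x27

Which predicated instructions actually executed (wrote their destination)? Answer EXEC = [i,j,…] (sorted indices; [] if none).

EXEC = [1]

[0] flags=1000 → (cmp)
[1] flags=1000 VC?T → r0=0xe2
[2] flags=1000 GE?F → skip
[3] flags=1000 → (cmp)
[4] flags=1000 GT?F → skip
[5] flags=1000 GT?F → skip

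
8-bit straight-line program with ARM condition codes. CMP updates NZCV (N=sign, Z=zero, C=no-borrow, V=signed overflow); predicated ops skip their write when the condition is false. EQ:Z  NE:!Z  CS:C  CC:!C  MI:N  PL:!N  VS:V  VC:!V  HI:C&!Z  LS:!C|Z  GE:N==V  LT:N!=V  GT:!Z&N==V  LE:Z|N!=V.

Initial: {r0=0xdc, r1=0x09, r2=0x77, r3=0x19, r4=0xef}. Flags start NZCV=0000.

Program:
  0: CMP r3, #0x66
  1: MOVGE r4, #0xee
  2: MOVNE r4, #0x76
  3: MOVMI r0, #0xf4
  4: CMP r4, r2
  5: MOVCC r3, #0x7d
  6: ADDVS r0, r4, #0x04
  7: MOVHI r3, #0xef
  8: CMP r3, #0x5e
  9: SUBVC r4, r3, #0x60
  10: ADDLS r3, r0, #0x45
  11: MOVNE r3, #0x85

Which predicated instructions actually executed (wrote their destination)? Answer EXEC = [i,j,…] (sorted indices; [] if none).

0: ✓ CMP  NZCV=1000
1: · MOVGE
2: ✓ MOVNE  r4←0x76
3: ✓ MOVMI  r0←0xf4
4: ✓ CMP  NZCV=1000
5: ✓ MOVCC  r3←0x7d
6: · ADDVS
7: · MOVHI
8: ✓ CMP  NZCV=0010
9: ✓ SUBVC  r4←0x1d
10: · ADDLS
11: ✓ MOVNE  r3←0x85

EXEC = [2,3,5,9,11]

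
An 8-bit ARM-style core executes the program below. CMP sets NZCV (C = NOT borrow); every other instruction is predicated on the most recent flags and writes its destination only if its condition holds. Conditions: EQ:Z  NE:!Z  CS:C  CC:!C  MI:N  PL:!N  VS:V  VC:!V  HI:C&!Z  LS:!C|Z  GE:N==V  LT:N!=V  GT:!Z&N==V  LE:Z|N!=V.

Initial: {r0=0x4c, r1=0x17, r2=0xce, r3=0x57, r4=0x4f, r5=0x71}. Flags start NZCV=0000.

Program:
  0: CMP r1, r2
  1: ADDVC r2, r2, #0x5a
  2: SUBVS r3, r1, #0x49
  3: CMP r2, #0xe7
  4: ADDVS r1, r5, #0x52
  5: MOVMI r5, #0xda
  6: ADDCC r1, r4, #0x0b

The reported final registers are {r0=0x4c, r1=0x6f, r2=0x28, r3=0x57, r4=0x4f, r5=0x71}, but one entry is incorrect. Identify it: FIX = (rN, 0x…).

0: ✓ CMP  NZCV=0000
1: ✓ ADDVC  r2←0x28
2: · SUBVS
3: ✓ CMP  NZCV=0000
4: · ADDVS
5: · MOVMI
6: ✓ ADDCC  r1←0x5a

FIX = (r1, 0x5a)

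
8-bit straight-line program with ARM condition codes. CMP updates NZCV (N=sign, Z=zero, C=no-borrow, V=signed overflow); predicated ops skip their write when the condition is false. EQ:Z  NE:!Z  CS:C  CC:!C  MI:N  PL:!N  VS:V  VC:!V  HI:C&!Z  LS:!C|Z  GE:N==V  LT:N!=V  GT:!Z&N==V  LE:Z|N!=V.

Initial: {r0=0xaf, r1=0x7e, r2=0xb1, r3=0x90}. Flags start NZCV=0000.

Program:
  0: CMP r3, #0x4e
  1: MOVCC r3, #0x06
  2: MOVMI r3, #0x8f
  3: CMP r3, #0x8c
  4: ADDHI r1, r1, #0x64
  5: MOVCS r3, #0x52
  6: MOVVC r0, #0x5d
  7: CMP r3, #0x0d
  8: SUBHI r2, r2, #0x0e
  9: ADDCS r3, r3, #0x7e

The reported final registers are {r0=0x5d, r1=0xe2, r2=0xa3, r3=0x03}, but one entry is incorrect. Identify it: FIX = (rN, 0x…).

[0] flags=0011 → (cmp)
[1] flags=0011 CC?F → skip
[2] flags=0011 MI?F → skip
[3] flags=0010 → (cmp)
[4] flags=0010 HI?T → r1=0xe2
[5] flags=0010 CS?T → r3=0x52
[6] flags=0010 VC?T → r0=0x5d
[7] flags=0010 → (cmp)
[8] flags=0010 HI?T → r2=0xa3
[9] flags=0010 CS?T → r3=0xd0

FIX = (r3, 0xd0)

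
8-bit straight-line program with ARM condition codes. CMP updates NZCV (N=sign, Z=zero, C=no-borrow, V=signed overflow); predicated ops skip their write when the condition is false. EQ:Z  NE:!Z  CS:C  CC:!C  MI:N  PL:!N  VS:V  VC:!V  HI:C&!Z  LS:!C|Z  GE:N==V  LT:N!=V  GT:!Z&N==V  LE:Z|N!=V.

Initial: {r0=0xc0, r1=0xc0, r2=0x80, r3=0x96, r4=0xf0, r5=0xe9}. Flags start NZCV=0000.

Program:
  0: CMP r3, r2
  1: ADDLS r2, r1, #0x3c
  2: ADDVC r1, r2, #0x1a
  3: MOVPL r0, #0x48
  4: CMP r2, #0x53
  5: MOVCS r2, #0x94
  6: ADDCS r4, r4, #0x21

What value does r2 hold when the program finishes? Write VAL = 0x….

[0] flags=0010 → (cmp)
[1] flags=0010 LS?F → skip
[2] flags=0010 VC?T → r1=0x9a
[3] flags=0010 PL?T → r0=0x48
[4] flags=0011 → (cmp)
[5] flags=0011 CS?T → r2=0x94
[6] flags=0011 CS?T → r4=0x11

VAL = 0x94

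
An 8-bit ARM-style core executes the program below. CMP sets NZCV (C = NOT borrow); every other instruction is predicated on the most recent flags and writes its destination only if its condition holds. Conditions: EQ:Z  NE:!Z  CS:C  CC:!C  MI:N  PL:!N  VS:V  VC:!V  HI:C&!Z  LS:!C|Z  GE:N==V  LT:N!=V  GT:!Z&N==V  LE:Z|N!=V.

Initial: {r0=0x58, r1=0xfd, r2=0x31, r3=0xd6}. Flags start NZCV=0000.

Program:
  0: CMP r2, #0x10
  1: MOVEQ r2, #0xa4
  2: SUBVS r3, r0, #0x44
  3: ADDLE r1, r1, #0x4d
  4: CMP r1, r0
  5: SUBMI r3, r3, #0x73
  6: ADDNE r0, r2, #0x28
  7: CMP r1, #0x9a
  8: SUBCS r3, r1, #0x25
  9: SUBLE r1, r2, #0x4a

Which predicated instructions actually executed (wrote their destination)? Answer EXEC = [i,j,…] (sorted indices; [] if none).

0: ✓ CMP  NZCV=0010
1: · MOVEQ
2: · SUBVS
3: · ADDLE
4: ✓ CMP  NZCV=1010
5: ✓ SUBMI  r3←0x63
6: ✓ ADDNE  r0←0x59
7: ✓ CMP  NZCV=0010
8: ✓ SUBCS  r3←0xd8
9: · SUBLE

EXEC = [5,6,8]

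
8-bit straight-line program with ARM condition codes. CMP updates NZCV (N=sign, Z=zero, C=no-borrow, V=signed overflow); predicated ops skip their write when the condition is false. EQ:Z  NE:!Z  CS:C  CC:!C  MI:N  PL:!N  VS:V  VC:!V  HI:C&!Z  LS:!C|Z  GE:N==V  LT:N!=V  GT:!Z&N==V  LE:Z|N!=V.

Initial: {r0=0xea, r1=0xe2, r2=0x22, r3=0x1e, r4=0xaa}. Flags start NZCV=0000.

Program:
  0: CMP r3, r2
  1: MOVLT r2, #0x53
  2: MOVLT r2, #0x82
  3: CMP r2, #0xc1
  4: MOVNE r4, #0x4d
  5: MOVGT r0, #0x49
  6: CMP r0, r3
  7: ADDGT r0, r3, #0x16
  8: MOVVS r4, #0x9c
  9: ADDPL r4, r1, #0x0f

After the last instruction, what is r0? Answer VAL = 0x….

0: ✓ CMP  NZCV=1000
1: ✓ MOVLT  r2←0x53
2: ✓ MOVLT  r2←0x82
3: ✓ CMP  NZCV=1000
4: ✓ MOVNE  r4←0x4d
5: · MOVGT
6: ✓ CMP  NZCV=1010
7: · ADDGT
8: · MOVVS
9: · ADDPL

VAL = 0xea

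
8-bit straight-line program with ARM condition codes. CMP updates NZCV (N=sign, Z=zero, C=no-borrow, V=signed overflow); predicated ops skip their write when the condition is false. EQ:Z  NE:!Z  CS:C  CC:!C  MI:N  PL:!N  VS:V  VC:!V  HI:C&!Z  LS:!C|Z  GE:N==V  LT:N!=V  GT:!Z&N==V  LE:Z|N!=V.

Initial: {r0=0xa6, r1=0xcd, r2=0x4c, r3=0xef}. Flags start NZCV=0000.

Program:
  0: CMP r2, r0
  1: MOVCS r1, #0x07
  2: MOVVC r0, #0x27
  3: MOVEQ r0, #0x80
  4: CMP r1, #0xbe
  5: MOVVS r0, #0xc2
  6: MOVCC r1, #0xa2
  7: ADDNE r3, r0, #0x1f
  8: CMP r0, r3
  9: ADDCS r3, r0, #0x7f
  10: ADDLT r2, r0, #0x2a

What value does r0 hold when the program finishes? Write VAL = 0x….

VAL = 0xa6

[0] flags=1001 → (cmp)
[1] flags=1001 CS?F → skip
[2] flags=1001 VC?F → skip
[3] flags=1001 EQ?F → skip
[4] flags=0010 → (cmp)
[5] flags=0010 VS?F → skip
[6] flags=0010 CC?F → skip
[7] flags=0010 NE?T → r3=0xc5
[8] flags=1000 → (cmp)
[9] flags=1000 CS?F → skip
[10] flags=1000 LT?T → r2=0xd0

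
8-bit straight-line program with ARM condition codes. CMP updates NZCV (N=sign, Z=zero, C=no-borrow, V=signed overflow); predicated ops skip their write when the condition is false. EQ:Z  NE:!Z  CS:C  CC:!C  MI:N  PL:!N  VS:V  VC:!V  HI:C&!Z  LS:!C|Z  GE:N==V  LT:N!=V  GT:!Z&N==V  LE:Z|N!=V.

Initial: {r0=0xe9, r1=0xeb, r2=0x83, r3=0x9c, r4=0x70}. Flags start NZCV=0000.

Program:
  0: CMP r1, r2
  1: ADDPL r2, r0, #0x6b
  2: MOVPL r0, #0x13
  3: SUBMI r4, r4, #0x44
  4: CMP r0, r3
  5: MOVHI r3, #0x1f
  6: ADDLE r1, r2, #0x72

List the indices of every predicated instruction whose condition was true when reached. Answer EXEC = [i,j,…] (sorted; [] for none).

[0] flags=0010 → (cmp)
[1] flags=0010 PL?T → r2=0x54
[2] flags=0010 PL?T → r0=0x13
[3] flags=0010 MI?F → skip
[4] flags=0000 → (cmp)
[5] flags=0000 HI?F → skip
[6] flags=0000 LE?F → skip

EXEC = [1,2]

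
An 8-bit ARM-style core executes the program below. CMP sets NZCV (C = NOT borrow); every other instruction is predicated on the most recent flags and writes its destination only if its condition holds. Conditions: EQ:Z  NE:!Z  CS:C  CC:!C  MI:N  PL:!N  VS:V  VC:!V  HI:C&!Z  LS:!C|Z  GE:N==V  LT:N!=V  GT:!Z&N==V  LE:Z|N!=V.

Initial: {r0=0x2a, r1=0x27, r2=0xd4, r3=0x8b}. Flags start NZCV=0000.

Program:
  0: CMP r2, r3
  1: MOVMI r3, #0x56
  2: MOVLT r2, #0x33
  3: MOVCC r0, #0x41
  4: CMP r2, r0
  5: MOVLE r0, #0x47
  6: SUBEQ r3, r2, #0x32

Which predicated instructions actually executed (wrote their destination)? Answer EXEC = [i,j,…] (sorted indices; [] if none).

[0] flags=0010 → (cmp)
[1] flags=0010 MI?F → skip
[2] flags=0010 LT?F → skip
[3] flags=0010 CC?F → skip
[4] flags=1010 → (cmp)
[5] flags=1010 LE?T → r0=0x47
[6] flags=1010 EQ?F → skip

EXEC = [5]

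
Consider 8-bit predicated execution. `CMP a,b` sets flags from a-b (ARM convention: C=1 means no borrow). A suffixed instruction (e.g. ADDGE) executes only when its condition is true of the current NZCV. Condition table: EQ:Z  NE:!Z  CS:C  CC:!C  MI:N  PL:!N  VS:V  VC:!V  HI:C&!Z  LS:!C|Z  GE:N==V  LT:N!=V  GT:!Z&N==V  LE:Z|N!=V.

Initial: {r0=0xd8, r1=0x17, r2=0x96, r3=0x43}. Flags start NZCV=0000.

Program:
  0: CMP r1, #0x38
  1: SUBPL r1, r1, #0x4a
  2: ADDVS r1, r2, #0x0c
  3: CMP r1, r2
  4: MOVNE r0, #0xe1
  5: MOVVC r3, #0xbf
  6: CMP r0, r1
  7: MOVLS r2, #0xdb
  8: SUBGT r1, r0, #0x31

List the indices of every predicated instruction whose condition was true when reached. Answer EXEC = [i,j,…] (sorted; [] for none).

EXEC = [4]

0: ✓ CMP  NZCV=1000
1: · SUBPL
2: · ADDVS
3: ✓ CMP  NZCV=1001
4: ✓ MOVNE  r0←0xe1
5: · MOVVC
6: ✓ CMP  NZCV=1010
7: · MOVLS
8: · SUBGT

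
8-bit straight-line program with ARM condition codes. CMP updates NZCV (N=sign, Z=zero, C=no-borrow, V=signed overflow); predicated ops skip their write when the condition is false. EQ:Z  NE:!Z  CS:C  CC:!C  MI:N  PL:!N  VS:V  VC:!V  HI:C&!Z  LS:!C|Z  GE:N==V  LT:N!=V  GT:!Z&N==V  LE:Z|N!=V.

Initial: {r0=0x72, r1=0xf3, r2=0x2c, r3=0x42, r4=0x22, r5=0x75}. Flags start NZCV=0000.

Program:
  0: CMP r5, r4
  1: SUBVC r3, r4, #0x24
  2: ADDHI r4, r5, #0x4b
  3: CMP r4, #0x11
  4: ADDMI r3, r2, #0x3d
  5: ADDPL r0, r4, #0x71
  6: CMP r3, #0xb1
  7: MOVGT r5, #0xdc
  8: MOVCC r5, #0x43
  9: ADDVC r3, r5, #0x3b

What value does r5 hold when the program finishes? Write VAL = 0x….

[0] flags=0010 → (cmp)
[1] flags=0010 VC?T → r3=0xfe
[2] flags=0010 HI?T → r4=0xc0
[3] flags=1010 → (cmp)
[4] flags=1010 MI?T → r3=0x69
[5] flags=1010 PL?F → skip
[6] flags=1001 → (cmp)
[7] flags=1001 GT?T → r5=0xdc
[8] flags=1001 CC?T → r5=0x43
[9] flags=1001 VC?F → skip

VAL = 0x43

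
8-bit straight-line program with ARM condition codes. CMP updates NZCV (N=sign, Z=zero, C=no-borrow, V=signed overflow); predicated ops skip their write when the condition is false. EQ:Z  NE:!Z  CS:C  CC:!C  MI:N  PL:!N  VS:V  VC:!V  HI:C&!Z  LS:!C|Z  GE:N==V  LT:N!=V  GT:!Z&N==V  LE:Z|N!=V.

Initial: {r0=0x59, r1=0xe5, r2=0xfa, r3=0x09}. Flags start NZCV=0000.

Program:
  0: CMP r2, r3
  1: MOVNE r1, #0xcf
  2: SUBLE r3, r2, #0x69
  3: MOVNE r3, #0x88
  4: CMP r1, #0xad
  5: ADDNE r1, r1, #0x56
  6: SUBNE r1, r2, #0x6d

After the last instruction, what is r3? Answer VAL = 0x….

VAL = 0x88

[0] flags=1010 → (cmp)
[1] flags=1010 NE?T → r1=0xcf
[2] flags=1010 LE?T → r3=0x91
[3] flags=1010 NE?T → r3=0x88
[4] flags=0010 → (cmp)
[5] flags=0010 NE?T → r1=0x25
[6] flags=0010 NE?T → r1=0x8d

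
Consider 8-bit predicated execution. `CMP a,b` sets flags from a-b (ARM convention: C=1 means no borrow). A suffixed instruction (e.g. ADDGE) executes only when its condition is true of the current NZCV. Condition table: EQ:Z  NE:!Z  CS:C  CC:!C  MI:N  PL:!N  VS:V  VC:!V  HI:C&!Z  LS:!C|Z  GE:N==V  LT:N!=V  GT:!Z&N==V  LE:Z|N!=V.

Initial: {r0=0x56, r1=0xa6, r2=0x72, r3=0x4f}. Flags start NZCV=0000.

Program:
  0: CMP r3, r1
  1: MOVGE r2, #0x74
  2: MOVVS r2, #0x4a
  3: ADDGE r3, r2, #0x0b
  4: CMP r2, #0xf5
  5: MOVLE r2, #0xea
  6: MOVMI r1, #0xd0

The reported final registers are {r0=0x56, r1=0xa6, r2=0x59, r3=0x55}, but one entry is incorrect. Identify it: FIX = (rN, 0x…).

[0] flags=1001 → (cmp)
[1] flags=1001 GE?T → r2=0x74
[2] flags=1001 VS?T → r2=0x4a
[3] flags=1001 GE?T → r3=0x55
[4] flags=0000 → (cmp)
[5] flags=0000 LE?F → skip
[6] flags=0000 MI?F → skip

FIX = (r2, 0x4a)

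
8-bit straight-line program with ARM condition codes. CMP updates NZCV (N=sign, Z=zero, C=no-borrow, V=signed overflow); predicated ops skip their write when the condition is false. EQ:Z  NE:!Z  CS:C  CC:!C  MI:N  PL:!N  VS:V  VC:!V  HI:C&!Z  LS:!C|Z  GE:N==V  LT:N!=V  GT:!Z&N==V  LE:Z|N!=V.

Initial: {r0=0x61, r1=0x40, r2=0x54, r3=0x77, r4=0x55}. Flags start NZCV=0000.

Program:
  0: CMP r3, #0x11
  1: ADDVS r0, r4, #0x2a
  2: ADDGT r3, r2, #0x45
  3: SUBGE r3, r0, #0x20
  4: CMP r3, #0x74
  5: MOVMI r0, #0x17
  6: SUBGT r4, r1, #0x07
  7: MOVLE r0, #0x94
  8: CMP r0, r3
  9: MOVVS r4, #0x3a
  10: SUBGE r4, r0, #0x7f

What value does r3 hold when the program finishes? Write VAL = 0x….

VAL = 0x41

[0] flags=0010 → (cmp)
[1] flags=0010 VS?F → skip
[2] flags=0010 GT?T → r3=0x99
[3] flags=0010 GE?T → r3=0x41
[4] flags=1000 → (cmp)
[5] flags=1000 MI?T → r0=0x17
[6] flags=1000 GT?F → skip
[7] flags=1000 LE?T → r0=0x94
[8] flags=0011 → (cmp)
[9] flags=0011 VS?T → r4=0x3a
[10] flags=0011 GE?F → skip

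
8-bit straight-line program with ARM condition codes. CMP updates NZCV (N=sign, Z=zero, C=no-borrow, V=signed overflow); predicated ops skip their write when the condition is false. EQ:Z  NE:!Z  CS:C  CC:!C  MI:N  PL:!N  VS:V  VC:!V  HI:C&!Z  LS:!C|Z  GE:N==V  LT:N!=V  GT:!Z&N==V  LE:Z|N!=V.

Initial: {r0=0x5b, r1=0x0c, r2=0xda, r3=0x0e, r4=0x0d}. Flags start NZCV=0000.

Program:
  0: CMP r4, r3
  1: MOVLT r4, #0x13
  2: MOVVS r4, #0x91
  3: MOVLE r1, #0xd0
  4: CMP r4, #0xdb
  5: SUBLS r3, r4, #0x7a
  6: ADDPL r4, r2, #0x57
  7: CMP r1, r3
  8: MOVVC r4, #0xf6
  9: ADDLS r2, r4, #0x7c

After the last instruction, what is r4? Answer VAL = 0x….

VAL = 0xf6

[0] flags=1000 → (cmp)
[1] flags=1000 LT?T → r4=0x13
[2] flags=1000 VS?F → skip
[3] flags=1000 LE?T → r1=0xd0
[4] flags=0000 → (cmp)
[5] flags=0000 LS?T → r3=0x99
[6] flags=0000 PL?T → r4=0x31
[7] flags=0010 → (cmp)
[8] flags=0010 VC?T → r4=0xf6
[9] flags=0010 LS?F → skip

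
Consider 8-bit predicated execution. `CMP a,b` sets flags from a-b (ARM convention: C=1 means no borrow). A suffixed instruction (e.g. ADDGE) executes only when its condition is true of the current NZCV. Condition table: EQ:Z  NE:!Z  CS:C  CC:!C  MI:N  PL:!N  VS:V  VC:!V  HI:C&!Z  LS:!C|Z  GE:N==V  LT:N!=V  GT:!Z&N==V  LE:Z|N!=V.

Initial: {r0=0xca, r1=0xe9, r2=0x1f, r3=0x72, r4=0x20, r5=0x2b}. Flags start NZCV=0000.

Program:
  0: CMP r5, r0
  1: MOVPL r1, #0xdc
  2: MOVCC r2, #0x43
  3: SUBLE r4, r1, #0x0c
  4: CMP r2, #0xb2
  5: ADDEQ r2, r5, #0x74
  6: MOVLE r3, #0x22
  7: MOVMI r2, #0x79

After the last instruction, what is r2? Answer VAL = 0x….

[0] flags=0000 → (cmp)
[1] flags=0000 PL?T → r1=0xdc
[2] flags=0000 CC?T → r2=0x43
[3] flags=0000 LE?F → skip
[4] flags=1001 → (cmp)
[5] flags=1001 EQ?F → skip
[6] flags=1001 LE?F → skip
[7] flags=1001 MI?T → r2=0x79

VAL = 0x79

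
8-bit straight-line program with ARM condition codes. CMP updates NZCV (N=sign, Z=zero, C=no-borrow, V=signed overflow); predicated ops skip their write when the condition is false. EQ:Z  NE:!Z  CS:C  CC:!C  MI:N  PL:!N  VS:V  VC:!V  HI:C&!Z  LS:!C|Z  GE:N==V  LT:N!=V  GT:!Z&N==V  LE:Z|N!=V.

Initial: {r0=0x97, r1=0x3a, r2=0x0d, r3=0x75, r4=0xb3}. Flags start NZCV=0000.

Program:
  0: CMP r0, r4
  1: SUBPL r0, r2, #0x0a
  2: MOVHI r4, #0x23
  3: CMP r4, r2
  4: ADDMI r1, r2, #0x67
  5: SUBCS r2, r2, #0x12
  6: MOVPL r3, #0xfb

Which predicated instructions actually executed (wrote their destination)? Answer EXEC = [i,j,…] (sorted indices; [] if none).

EXEC = [4,5]

0: ✓ CMP  NZCV=1000
1: · SUBPL
2: · MOVHI
3: ✓ CMP  NZCV=1010
4: ✓ ADDMI  r1←0x74
5: ✓ SUBCS  r2←0xfb
6: · MOVPL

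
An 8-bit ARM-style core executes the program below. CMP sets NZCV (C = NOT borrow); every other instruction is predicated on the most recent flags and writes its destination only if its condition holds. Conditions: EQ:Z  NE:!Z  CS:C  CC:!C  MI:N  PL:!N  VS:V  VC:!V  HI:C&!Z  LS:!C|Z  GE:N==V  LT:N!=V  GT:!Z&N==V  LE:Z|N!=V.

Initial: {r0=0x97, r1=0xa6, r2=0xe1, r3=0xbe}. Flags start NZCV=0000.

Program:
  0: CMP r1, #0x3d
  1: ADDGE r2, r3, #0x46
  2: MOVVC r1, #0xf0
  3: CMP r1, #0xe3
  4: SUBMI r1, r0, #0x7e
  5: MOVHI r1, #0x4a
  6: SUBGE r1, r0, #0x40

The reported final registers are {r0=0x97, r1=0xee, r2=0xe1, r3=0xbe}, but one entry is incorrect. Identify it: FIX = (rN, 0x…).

FIX = (r1, 0x19)

0: ✓ CMP  NZCV=0011
1: · ADDGE
2: · MOVVC
3: ✓ CMP  NZCV=1000
4: ✓ SUBMI  r1←0x19
5: · MOVHI
6: · SUBGE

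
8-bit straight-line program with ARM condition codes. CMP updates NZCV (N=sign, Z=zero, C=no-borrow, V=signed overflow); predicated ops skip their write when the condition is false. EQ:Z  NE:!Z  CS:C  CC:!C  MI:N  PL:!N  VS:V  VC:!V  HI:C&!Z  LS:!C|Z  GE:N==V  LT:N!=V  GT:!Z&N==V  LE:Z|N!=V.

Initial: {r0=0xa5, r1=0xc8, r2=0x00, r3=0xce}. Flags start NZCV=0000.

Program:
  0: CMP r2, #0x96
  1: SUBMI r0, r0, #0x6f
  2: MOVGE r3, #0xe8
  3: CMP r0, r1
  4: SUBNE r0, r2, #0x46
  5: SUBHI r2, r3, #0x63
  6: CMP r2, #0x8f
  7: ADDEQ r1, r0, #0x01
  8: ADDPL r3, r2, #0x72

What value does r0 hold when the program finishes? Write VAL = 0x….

VAL = 0xba

0: ✓ CMP  NZCV=0000
1: · SUBMI
2: ✓ MOVGE  r3←0xe8
3: ✓ CMP  NZCV=1000
4: ✓ SUBNE  r0←0xba
5: · SUBHI
6: ✓ CMP  NZCV=0000
7: · ADDEQ
8: ✓ ADDPL  r3←0x72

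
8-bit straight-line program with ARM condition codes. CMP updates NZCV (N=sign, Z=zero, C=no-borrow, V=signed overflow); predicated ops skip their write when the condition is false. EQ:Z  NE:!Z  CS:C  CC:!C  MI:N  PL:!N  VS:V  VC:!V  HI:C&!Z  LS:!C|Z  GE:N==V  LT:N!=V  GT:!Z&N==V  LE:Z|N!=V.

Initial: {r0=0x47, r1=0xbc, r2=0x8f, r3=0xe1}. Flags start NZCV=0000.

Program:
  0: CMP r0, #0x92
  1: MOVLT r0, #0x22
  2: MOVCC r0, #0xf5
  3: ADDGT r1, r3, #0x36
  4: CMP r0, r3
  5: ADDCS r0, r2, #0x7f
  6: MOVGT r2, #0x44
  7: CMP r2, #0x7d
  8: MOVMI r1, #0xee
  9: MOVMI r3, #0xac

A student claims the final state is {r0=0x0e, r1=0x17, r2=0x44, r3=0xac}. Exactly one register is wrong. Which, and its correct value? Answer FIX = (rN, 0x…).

FIX = (r1, 0xee)

0: ✓ CMP  NZCV=1001
1: · MOVLT
2: ✓ MOVCC  r0←0xf5
3: ✓ ADDGT  r1←0x17
4: ✓ CMP  NZCV=0010
5: ✓ ADDCS  r0←0x0e
6: ✓ MOVGT  r2←0x44
7: ✓ CMP  NZCV=1000
8: ✓ MOVMI  r1←0xee
9: ✓ MOVMI  r3←0xac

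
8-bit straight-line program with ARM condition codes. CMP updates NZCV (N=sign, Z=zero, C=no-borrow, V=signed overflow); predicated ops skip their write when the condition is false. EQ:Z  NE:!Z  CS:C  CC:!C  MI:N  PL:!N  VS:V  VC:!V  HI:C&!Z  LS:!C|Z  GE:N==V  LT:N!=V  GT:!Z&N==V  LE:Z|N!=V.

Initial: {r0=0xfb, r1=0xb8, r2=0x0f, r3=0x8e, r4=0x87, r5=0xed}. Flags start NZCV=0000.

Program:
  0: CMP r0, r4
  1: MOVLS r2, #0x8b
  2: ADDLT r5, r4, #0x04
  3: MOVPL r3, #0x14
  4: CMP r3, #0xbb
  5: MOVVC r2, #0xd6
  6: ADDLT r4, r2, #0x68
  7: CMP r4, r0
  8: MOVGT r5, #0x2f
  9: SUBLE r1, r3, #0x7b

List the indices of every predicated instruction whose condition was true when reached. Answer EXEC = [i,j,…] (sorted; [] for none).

EXEC = [3,5,9]

[0] flags=0010 → (cmp)
[1] flags=0010 LS?F → skip
[2] flags=0010 LT?F → skip
[3] flags=0010 PL?T → r3=0x14
[4] flags=0000 → (cmp)
[5] flags=0000 VC?T → r2=0xd6
[6] flags=0000 LT?F → skip
[7] flags=1000 → (cmp)
[8] flags=1000 GT?F → skip
[9] flags=1000 LE?T → r1=0x99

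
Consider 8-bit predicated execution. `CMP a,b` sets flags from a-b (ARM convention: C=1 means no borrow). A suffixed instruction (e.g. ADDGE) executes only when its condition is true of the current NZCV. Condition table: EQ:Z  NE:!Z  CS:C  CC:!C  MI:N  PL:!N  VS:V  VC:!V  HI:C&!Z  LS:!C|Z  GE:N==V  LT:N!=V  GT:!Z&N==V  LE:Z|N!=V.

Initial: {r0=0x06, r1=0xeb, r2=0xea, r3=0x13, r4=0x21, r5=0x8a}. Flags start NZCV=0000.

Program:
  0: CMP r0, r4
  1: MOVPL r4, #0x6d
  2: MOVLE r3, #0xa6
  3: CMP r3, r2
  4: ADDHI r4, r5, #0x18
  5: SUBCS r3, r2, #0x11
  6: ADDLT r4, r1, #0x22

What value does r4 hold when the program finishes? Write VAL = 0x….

[0] flags=1000 → (cmp)
[1] flags=1000 PL?F → skip
[2] flags=1000 LE?T → r3=0xa6
[3] flags=1000 → (cmp)
[4] flags=1000 HI?F → skip
[5] flags=1000 CS?F → skip
[6] flags=1000 LT?T → r4=0x0d

VAL = 0x0d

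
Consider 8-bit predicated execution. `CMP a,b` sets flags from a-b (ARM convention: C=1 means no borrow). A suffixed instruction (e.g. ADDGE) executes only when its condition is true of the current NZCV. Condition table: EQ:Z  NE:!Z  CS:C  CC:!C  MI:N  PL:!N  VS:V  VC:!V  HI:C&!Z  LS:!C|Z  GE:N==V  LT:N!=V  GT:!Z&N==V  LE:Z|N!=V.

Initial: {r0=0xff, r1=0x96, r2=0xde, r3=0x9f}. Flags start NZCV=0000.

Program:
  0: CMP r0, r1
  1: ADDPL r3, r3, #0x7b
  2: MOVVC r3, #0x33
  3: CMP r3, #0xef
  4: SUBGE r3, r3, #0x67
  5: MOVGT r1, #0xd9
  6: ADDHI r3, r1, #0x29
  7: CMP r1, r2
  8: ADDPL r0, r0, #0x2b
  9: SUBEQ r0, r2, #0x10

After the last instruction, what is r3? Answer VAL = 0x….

[0] flags=0010 → (cmp)
[1] flags=0010 PL?T → r3=0x1a
[2] flags=0010 VC?T → r3=0x33
[3] flags=0000 → (cmp)
[4] flags=0000 GE?T → r3=0xcc
[5] flags=0000 GT?T → r1=0xd9
[6] flags=0000 HI?F → skip
[7] flags=1000 → (cmp)
[8] flags=1000 PL?F → skip
[9] flags=1000 EQ?F → skip

VAL = 0xcc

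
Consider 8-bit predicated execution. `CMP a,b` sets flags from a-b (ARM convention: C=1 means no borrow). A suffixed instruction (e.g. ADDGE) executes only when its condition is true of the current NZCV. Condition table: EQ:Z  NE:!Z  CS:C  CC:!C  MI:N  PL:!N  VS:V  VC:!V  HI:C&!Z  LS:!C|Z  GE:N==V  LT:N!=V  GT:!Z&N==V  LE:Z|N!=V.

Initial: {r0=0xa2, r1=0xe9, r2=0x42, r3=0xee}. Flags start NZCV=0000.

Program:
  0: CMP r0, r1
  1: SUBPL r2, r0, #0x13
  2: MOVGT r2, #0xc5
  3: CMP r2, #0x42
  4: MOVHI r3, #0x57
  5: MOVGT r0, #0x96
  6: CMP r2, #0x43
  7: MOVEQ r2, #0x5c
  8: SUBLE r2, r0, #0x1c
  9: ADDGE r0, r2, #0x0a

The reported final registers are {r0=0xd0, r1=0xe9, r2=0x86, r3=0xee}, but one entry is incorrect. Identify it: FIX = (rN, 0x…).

[0] flags=1000 → (cmp)
[1] flags=1000 PL?F → skip
[2] flags=1000 GT?F → skip
[3] flags=0110 → (cmp)
[4] flags=0110 HI?F → skip
[5] flags=0110 GT?F → skip
[6] flags=1000 → (cmp)
[7] flags=1000 EQ?F → skip
[8] flags=1000 LE?T → r2=0x86
[9] flags=1000 GE?F → skip

FIX = (r0, 0xa2)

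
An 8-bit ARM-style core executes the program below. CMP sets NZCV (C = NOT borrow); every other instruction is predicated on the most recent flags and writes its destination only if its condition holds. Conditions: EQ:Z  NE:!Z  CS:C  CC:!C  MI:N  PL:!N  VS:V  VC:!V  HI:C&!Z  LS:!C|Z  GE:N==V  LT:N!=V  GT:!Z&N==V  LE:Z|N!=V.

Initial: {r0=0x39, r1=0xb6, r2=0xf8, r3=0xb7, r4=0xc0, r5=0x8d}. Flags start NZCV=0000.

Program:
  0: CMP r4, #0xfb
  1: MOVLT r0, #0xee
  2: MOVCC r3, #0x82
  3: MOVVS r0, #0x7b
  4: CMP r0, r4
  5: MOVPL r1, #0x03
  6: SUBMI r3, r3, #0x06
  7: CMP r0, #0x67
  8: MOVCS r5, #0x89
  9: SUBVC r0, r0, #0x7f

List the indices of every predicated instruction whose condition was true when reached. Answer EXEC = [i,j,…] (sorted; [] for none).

[0] flags=1000 → (cmp)
[1] flags=1000 LT?T → r0=0xee
[2] flags=1000 CC?T → r3=0x82
[3] flags=1000 VS?F → skip
[4] flags=0010 → (cmp)
[5] flags=0010 PL?T → r1=0x03
[6] flags=0010 MI?F → skip
[7] flags=1010 → (cmp)
[8] flags=1010 CS?T → r5=0x89
[9] flags=1010 VC?T → r0=0x6f

EXEC = [1,2,5,8,9]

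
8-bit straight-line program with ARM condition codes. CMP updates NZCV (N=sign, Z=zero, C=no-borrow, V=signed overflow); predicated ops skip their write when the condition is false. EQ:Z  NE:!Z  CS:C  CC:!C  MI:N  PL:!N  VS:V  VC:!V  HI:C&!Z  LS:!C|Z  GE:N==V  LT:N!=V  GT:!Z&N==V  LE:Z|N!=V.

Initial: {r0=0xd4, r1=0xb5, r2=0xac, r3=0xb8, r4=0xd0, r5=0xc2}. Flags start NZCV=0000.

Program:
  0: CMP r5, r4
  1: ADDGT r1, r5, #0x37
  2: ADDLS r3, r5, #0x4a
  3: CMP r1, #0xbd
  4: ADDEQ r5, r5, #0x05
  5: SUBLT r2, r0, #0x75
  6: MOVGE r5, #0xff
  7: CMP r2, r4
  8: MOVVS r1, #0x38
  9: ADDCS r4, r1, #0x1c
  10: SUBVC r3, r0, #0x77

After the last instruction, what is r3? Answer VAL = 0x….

VAL = 0x0c

[0] flags=1000 → (cmp)
[1] flags=1000 GT?F → skip
[2] flags=1000 LS?T → r3=0x0c
[3] flags=1000 → (cmp)
[4] flags=1000 EQ?F → skip
[5] flags=1000 LT?T → r2=0x5f
[6] flags=1000 GE?F → skip
[7] flags=1001 → (cmp)
[8] flags=1001 VS?T → r1=0x38
[9] flags=1001 CS?F → skip
[10] flags=1001 VC?F → skip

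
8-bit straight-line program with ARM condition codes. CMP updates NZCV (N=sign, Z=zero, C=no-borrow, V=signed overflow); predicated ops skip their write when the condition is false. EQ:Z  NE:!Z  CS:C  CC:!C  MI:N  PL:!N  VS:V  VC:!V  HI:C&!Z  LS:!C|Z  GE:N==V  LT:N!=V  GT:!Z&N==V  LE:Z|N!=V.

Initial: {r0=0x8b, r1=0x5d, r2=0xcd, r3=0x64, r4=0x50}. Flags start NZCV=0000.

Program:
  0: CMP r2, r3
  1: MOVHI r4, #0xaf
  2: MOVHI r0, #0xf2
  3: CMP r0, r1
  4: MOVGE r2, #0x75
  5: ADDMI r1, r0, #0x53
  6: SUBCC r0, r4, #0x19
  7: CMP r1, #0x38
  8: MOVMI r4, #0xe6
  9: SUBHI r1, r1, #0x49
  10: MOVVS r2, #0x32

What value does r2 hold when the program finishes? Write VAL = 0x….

VAL = 0xcd

[0] flags=0011 → (cmp)
[1] flags=0011 HI?T → r4=0xaf
[2] flags=0011 HI?T → r0=0xf2
[3] flags=1010 → (cmp)
[4] flags=1010 GE?F → skip
[5] flags=1010 MI?T → r1=0x45
[6] flags=1010 CC?F → skip
[7] flags=0010 → (cmp)
[8] flags=0010 MI?F → skip
[9] flags=0010 HI?T → r1=0xfc
[10] flags=0010 VS?F → skip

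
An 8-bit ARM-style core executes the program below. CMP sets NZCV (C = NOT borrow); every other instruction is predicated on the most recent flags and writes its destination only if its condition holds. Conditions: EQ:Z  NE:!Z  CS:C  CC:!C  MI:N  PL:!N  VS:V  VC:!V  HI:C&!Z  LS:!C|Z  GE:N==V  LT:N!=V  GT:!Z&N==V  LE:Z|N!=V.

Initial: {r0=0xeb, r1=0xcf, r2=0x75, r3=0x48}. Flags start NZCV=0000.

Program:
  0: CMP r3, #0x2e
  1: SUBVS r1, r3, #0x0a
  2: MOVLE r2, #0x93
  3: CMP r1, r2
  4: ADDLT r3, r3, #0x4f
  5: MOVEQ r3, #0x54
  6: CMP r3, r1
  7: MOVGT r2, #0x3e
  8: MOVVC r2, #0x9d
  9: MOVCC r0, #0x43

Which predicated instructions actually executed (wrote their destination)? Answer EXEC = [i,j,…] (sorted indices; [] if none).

EXEC = [4,8,9]

0: ✓ CMP  NZCV=0010
1: · SUBVS
2: · MOVLE
3: ✓ CMP  NZCV=0011
4: ✓ ADDLT  r3←0x97
5: · MOVEQ
6: ✓ CMP  NZCV=1000
7: · MOVGT
8: ✓ MOVVC  r2←0x9d
9: ✓ MOVCC  r0←0x43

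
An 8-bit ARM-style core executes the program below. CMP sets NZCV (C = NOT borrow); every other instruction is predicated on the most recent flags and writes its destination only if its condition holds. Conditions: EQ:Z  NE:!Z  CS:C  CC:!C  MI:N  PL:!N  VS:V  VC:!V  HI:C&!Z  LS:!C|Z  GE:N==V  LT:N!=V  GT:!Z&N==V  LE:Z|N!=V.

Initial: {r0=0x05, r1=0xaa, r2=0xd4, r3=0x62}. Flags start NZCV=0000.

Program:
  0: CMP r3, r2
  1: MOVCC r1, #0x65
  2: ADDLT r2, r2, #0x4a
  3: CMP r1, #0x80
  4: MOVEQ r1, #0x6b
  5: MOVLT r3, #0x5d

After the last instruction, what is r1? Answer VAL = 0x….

0: ✓ CMP  NZCV=1001
1: ✓ MOVCC  r1←0x65
2: · ADDLT
3: ✓ CMP  NZCV=1001
4: · MOVEQ
5: · MOVLT

VAL = 0x65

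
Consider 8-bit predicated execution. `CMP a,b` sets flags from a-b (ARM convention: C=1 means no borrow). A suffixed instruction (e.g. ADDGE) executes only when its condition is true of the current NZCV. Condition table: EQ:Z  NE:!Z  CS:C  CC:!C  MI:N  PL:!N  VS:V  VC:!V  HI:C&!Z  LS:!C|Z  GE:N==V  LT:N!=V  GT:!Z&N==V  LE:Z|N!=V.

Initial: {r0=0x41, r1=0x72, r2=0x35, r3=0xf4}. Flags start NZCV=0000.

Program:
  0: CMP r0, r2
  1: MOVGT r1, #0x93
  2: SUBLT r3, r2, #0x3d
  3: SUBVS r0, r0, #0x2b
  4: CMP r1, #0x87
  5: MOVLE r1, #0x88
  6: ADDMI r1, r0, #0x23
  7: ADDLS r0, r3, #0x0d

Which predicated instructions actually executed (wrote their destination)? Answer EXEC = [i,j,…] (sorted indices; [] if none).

EXEC = [1]

0: ✓ CMP  NZCV=0010
1: ✓ MOVGT  r1←0x93
2: · SUBLT
3: · SUBVS
4: ✓ CMP  NZCV=0010
5: · MOVLE
6: · ADDMI
7: · ADDLS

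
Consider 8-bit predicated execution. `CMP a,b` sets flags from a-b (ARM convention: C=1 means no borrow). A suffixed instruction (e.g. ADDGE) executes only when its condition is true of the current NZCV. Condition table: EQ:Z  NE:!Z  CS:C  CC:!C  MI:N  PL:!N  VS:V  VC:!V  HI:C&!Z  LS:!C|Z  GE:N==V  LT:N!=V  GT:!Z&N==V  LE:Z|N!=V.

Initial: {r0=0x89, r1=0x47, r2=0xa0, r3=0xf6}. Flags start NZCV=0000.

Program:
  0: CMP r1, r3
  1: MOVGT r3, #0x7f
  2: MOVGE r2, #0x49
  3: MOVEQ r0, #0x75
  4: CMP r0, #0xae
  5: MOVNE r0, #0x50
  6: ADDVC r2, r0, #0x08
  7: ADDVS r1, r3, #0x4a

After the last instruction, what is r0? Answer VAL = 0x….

VAL = 0x50

0: ✓ CMP  NZCV=0000
1: ✓ MOVGT  r3←0x7f
2: ✓ MOVGE  r2←0x49
3: · MOVEQ
4: ✓ CMP  NZCV=1000
5: ✓ MOVNE  r0←0x50
6: ✓ ADDVC  r2←0x58
7: · ADDVS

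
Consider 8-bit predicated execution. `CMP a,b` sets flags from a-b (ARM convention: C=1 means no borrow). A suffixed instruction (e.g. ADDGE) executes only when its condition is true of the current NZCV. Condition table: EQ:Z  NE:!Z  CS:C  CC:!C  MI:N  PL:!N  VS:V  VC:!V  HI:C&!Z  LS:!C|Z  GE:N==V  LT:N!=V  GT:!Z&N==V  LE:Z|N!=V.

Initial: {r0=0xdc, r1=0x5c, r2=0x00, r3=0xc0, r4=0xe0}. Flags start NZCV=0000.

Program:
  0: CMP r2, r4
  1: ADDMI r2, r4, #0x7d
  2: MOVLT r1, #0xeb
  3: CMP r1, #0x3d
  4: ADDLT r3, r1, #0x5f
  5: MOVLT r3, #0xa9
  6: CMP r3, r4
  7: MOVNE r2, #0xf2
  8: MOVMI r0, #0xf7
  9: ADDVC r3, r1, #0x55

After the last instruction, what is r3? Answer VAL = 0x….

0: ✓ CMP  NZCV=0000
1: · ADDMI
2: · MOVLT
3: ✓ CMP  NZCV=0010
4: · ADDLT
5: · MOVLT
6: ✓ CMP  NZCV=1000
7: ✓ MOVNE  r2←0xf2
8: ✓ MOVMI  r0←0xf7
9: ✓ ADDVC  r3←0xb1

VAL = 0xb1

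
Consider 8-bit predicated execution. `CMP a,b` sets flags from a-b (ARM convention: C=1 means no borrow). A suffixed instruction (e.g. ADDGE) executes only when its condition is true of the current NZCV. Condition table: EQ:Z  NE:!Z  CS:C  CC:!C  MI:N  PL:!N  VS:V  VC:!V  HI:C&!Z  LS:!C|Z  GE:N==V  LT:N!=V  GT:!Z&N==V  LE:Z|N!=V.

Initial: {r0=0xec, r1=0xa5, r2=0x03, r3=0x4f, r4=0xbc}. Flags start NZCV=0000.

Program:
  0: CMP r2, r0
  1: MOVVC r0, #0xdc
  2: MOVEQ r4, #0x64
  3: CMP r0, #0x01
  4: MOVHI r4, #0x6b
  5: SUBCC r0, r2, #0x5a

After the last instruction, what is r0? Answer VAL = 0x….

VAL = 0xdc

[0] flags=0000 → (cmp)
[1] flags=0000 VC?T → r0=0xdc
[2] flags=0000 EQ?F → skip
[3] flags=1010 → (cmp)
[4] flags=1010 HI?T → r4=0x6b
[5] flags=1010 CC?F → skip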